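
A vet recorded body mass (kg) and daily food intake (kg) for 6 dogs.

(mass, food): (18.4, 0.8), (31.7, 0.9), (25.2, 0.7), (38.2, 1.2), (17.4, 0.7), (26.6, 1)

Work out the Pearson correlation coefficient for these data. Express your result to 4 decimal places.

n = 6, Σx = 157.5, Σy = 5.3, Σx² = 4448.05, Σy² = 4.87, Σxy = 145.51
nΣxy − ΣxΣy = 873.06 − 834.75 = 38.31
nΣx² − (Σx)² = 26688.3 − 24806.25 = 1882.05; nΣy² − (Σy)² = 29.22 − 28.09 = 1.13
r = 38.31 / √(1882.05 × 1.13) = 38.31 / 46.1163 ≈ 0.8307

0.8307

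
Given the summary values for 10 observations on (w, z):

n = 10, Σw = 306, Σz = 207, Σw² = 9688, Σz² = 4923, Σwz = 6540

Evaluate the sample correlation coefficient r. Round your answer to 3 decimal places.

r = (nΣwz − ΣwΣz) / √[(nΣw² − (Σw)²)(nΣz² − (Σz)²)]
Numerator: 10×6540 − 306×207 = 2058
Denominator: √[(96880 − 93636)(49230 − 42849)] = √[3244 × 6381] = 4549.7213
r = 2058 / 4549.7213 ≈ 0.452

0.452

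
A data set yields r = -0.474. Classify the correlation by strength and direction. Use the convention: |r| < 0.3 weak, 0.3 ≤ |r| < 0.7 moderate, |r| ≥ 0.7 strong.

r = -0.474 < 0 so the relationship is negative.
|r| = 0.474, which falls in the moderate range.

moderate negative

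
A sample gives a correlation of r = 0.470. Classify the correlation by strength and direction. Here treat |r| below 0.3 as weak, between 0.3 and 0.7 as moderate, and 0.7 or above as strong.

r = 0.470 > 0 so the relationship is positive.
|r| = 0.470, which falls in the moderate range.

moderate positive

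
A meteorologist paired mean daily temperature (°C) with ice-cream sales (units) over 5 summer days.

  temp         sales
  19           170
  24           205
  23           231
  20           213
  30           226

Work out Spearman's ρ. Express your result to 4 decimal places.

0.5000

Rank temp: 1, 4, 3, 2, 5
Rank sales: 1, 2, 5, 3, 4
d = rank(temp) − rank(sales): 0, 2, -2, -1, 1; Σd² = 10
ρ = 1 − 6Σd² / [n(n²−1)] = 1 − 6×10 / (5×24) = 1 − 60/120 ≈ 0.5000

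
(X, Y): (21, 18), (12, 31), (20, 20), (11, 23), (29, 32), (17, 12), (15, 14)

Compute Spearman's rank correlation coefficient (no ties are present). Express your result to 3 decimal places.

0.071

Rank X: 6, 2, 5, 1, 7, 4, 3
Rank Y: 3, 6, 4, 5, 7, 1, 2
d = rank(X) − rank(Y): 3, -4, 1, -4, 0, 3, 1; Σd² = 52
ρ = 1 − 6Σd² / [n(n²−1)] = 1 − 6×52 / (7×48) = 1 − 312/336 ≈ 0.071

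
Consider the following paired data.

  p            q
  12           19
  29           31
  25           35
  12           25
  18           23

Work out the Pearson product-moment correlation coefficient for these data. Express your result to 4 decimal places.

0.8296

n = 5, Σp = 96, Σq = 133, Σp² = 2078, Σq² = 3701, Σpq = 2716
nΣpq − ΣpΣq = 13580 − 12768 = 812
nΣp² − (Σp)² = 10390 − 9216 = 1174; nΣq² − (Σq)² = 18505 − 17689 = 816
r = 812 / √(1174 × 816) = 812 / 978.7666 ≈ 0.8296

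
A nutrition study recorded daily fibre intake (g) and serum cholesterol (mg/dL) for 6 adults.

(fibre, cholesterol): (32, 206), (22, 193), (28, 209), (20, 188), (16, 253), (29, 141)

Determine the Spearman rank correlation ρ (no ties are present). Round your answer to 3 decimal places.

-0.314

Rank fibre: 6, 3, 4, 2, 1, 5
Rank cholesterol: 4, 3, 5, 2, 6, 1
d = rank(fibre) − rank(cholesterol): 2, 0, -1, 0, -5, 4; Σd² = 46
ρ = 1 − 6Σd² / [n(n²−1)] = 1 − 6×46 / (6×35) = 1 − 276/210 ≈ -0.314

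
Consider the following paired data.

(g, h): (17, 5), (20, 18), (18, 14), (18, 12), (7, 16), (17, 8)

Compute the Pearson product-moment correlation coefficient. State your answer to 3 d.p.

-0.169

n = 6, Σg = 97, Σh = 73, Σg² = 1675, Σh² = 1009, Σgh = 1161
nΣgh − ΣgΣh = 6966 − 7081 = -115
nΣg² − (Σg)² = 10050 − 9409 = 641; nΣh² − (Σh)² = 6054 − 5329 = 725
r = -115 / √(641 × 725) = -115 / 681.7074 ≈ -0.169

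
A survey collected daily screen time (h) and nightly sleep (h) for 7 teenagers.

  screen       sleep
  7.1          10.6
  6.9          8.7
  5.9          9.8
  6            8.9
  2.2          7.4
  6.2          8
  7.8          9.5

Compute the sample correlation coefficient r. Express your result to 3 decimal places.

0.691

n = 7, Σx = 42.1, Σy = 62.9, Σx² = 272.95, Σy² = 572.31, Σxy = 386.49
nΣxy − ΣxΣy = 2705.43 − 2648.09 = 57.34
nΣx² − (Σx)² = 1910.65 − 1772.41 = 138.24; nΣy² − (Σy)² = 4006.17 − 3956.41 = 49.76
r = 57.34 / √(138.24 × 49.76) = 57.34 / 82.9387 ≈ 0.691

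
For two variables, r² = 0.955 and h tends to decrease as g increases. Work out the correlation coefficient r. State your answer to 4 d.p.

-0.9772

|r| = √0.955 = 0.9772
The association is negative, so r = −0.9772.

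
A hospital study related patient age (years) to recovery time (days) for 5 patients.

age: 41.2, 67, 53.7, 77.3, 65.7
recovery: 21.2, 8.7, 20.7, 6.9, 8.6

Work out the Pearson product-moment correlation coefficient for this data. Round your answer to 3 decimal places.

n = 5, Σx = 304.9, Σy = 66.1, Σx² = 19361.91, Σy² = 1075.19, Σxy = 3666.32
nΣxy − ΣxΣy = 18331.6 − 20153.89 = -1822.29
nΣx² − (Σx)² = 96809.55 − 92964.01 = 3845.54; nΣy² − (Σy)² = 5375.95 − 4369.21 = 1006.74
r = -1822.29 / √(3845.54 × 1006.74) = -1822.29 / 1967.6023 ≈ -0.926

-0.926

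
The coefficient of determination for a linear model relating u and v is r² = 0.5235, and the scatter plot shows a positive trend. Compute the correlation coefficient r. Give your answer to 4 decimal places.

0.7235

|r| = √0.5235 = 0.7235
The association is positive, so r = 0.7235.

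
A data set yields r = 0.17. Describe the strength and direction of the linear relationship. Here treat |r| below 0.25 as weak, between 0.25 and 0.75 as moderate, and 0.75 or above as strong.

r = 0.17 > 0 so the relationship is positive.
|r| = 0.17, which falls in the weak range.

weak positive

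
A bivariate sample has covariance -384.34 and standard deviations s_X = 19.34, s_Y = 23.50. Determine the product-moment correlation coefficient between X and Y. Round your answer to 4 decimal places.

r = Cov(X,Y) / (s_X · s_Y) = -384.34 / (19.34 × 23.50)
  = -384.34 / 454.4900 ≈ -0.8457

-0.8457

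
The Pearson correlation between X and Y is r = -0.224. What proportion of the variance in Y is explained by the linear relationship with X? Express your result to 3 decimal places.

0.050

r² = (-0.224)² = 0.050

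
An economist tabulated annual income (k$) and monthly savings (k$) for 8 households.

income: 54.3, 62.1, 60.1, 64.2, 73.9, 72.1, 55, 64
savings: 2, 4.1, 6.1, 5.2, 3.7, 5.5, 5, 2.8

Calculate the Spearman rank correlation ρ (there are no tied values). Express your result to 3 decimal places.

0.190

Rank income: 1, 4, 3, 6, 8, 7, 2, 5
Rank savings: 1, 4, 8, 6, 3, 7, 5, 2
d = rank(income) − rank(savings): 0, 0, -5, 0, 5, 0, -3, 3; Σd² = 68
ρ = 1 − 6Σd² / [n(n²−1)] = 1 − 6×68 / (8×63) = 1 − 408/504 ≈ 0.190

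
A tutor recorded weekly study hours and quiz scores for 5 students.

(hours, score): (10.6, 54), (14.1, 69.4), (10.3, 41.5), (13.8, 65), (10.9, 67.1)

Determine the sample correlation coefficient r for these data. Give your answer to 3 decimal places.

n = 5, Σx = 59.7, Σy = 297, Σx² = 726.51, Σy² = 18182.02, Σxy = 3606.78
nΣxy − ΣxΣy = 18033.9 − 17730.9 = 303
nΣx² − (Σx)² = 3632.55 − 3564.09 = 68.46; nΣy² − (Σy)² = 90910.1 − 88209 = 2701.1
r = 303 / √(68.46 × 2701.1) = 303 / 430.0201 ≈ 0.705

0.705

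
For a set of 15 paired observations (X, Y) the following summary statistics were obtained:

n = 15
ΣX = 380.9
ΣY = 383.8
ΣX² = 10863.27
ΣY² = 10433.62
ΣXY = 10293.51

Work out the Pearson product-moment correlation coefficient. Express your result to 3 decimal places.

0.641

r = (nΣXY − ΣXΣY) / √[(nΣX² − (ΣX)²)(nΣY² − (ΣY)²)]
Numerator: 15×10293.51 − 380.9×383.8 = 8213.23
Denominator: √[(162949.05 − 145084.81)(156504.3 − 147302.44)] = √[17864.24 × 9201.86] = 12821.2416
r = 8213.23 / 12821.2416 ≈ 0.641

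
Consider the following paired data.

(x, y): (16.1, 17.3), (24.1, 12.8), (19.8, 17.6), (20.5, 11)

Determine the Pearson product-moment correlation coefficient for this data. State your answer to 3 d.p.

-0.629

n = 4, Σx = 80.5, Σy = 58.7, Σx² = 1652.31, Σy² = 893.89, Σxy = 1160.99
nΣxy − ΣxΣy = 4643.96 − 4725.35 = -81.39
nΣx² − (Σx)² = 6609.24 − 6480.25 = 128.99; nΣy² − (Σy)² = 3575.56 − 3445.69 = 129.87
r = -81.39 / √(128.99 × 129.87) = -81.39 / 129.4293 ≈ -0.629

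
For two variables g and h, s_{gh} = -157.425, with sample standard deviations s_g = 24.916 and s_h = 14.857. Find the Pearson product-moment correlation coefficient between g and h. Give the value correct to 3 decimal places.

-0.425

r = Cov(g,h) / (s_g · s_h) = -157.425 / (24.916 × 14.857)
  = -157.425 / 370.1770 ≈ -0.425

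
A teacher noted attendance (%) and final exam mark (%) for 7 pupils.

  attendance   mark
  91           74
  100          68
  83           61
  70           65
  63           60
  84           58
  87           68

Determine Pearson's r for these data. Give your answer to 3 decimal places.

n = 7, Σx = 578, Σy = 454, Σx² = 48664, Σy² = 29634, Σxy = 37715
nΣxy − ΣxΣy = 264005 − 262412 = 1593
nΣx² − (Σx)² = 340648 − 334084 = 6564; nΣy² − (Σy)² = 207438 − 206116 = 1322
r = 1593 / √(6564 × 1322) = 1593 / 2945.7780 ≈ 0.541

0.541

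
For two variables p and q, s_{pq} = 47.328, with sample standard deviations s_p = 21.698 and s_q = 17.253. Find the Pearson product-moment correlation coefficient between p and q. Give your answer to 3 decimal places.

0.126

r = Cov(p,q) / (s_p · s_q) = 47.328 / (21.698 × 17.253)
  = 47.328 / 374.3556 ≈ 0.126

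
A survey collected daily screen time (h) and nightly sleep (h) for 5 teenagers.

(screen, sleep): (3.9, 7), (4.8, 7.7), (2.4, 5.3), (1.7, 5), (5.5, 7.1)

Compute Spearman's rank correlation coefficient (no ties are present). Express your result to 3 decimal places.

0.900

Rank screen: 3, 4, 2, 1, 5
Rank sleep: 3, 5, 2, 1, 4
d = rank(screen) − rank(sleep): 0, -1, 0, 0, 1; Σd² = 2
ρ = 1 − 6Σd² / [n(n²−1)] = 1 − 6×2 / (5×24) = 1 − 12/120 ≈ 0.900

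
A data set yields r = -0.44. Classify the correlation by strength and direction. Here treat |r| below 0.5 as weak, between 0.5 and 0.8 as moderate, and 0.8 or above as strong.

weak negative

r = -0.44 < 0 so the relationship is negative.
|r| = 0.44, which falls in the weak range.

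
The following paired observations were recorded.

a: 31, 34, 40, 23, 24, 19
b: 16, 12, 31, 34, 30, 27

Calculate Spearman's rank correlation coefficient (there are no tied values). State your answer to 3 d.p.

Rank a: 4, 5, 6, 2, 3, 1
Rank b: 2, 1, 5, 6, 4, 3
d = rank(a) − rank(b): 2, 4, 1, -4, -1, -2; Σd² = 42
ρ = 1 − 6Σd² / [n(n²−1)] = 1 − 6×42 / (6×35) = 1 − 252/210 ≈ -0.200

-0.200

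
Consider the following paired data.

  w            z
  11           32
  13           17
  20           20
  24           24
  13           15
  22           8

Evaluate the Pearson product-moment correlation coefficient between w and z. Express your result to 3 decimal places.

n = 6, Σw = 103, Σz = 116, Σw² = 1919, Σz² = 2578, Σwz = 1920
nΣwz − ΣwΣz = 11520 − 11948 = -428
nΣw² − (Σw)² = 11514 − 10609 = 905; nΣz² − (Σz)² = 15468 − 13456 = 2012
r = -428 / √(905 × 2012) = -428 / 1349.3925 ≈ -0.317

-0.317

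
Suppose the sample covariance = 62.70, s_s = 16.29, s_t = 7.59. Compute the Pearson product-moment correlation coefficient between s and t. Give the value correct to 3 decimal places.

0.507

r = Cov(s,t) / (s_s · s_t) = 62.70 / (16.29 × 7.59)
  = 62.70 / 123.6411 ≈ 0.507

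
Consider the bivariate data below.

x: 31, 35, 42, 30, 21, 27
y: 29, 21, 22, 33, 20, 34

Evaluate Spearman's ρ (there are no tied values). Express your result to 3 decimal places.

-0.086

Rank x: 4, 5, 6, 3, 1, 2
Rank y: 4, 2, 3, 5, 1, 6
d = rank(x) − rank(y): 0, 3, 3, -2, 0, -4; Σd² = 38
ρ = 1 − 6Σd² / [n(n²−1)] = 1 − 6×38 / (6×35) = 1 − 228/210 ≈ -0.086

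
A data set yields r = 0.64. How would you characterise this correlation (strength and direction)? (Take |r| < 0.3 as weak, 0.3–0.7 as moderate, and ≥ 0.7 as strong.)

moderate positive

r = 0.64 > 0 so the relationship is positive.
|r| = 0.64, which falls in the moderate range.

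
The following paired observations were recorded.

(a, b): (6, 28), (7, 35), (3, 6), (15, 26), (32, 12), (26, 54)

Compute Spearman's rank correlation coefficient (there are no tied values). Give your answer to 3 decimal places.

Rank a: 2, 3, 1, 4, 6, 5
Rank b: 4, 5, 1, 3, 2, 6
d = rank(a) − rank(b): -2, -2, 0, 1, 4, -1; Σd² = 26
ρ = 1 − 6Σd² / [n(n²−1)] = 1 − 6×26 / (6×35) = 1 − 156/210 ≈ 0.257

0.257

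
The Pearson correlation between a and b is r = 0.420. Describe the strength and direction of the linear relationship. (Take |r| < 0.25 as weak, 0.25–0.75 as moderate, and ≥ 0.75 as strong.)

moderate positive

r = 0.420 > 0 so the relationship is positive.
|r| = 0.420, which falls in the moderate range.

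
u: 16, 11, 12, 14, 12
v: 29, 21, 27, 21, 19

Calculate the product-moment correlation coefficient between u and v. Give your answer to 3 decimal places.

n = 5, Σu = 65, Σv = 117, Σu² = 861, Σv² = 2813, Σuv = 1541
nΣuv − ΣuΣv = 7705 − 7605 = 100
nΣu² − (Σu)² = 4305 − 4225 = 80; nΣv² − (Σv)² = 14065 − 13689 = 376
r = 100 / √(80 × 376) = 100 / 173.4359 ≈ 0.577

0.577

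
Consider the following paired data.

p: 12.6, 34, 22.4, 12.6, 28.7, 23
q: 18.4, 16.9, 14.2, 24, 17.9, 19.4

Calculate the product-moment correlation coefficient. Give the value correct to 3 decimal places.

-0.539

n = 6, Σp = 133.3, Σq = 110.8, Σp² = 3327.97, Σq² = 2098.58, Σpq = 2386.85
nΣpq − ΣpΣq = 14321.1 − 14769.64 = -448.54
nΣp² − (Σp)² = 19967.82 − 17768.89 = 2198.93; nΣq² − (Σq)² = 12591.48 − 12276.64 = 314.84
r = -448.54 / √(2198.93 × 314.84) = -448.54 / 832.0524 ≈ -0.539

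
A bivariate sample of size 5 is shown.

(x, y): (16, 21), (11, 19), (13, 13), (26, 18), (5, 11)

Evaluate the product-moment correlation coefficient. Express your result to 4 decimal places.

0.5568

n = 5, Σx = 71, Σy = 82, Σx² = 1247, Σy² = 1416, Σxy = 1237
nΣxy − ΣxΣy = 6185 − 5822 = 363
nΣx² − (Σx)² = 6235 − 5041 = 1194; nΣy² − (Σy)² = 7080 − 6724 = 356
r = 363 / √(1194 × 356) = 363 / 651.9693 ≈ 0.5568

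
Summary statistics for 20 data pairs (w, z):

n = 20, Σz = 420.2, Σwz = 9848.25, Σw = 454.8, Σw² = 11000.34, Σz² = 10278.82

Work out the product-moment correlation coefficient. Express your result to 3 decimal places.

0.300

r = (nΣwz − ΣwΣz) / √[(nΣw² − (Σw)²)(nΣz² − (Σz)²)]
Numerator: 20×9848.25 − 454.8×420.2 = 5858.04
Denominator: √[(220006.8 − 206843.04)(205576.4 − 176568.04)] = √[13163.76 × 29008.36] = 19541.2151
r = 5858.04 / 19541.2151 ≈ 0.300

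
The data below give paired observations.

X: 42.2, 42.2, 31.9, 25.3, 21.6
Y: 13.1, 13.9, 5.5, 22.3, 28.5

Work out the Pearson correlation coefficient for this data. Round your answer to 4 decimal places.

-0.6649

n = 5, ΣX = 163.2, ΣY = 83.3, ΣX² = 5685.94, ΣY² = 1704.61, ΣXY = 2494.64
nΣXY − ΣXΣY = 12473.2 − 13594.56 = -1121.36
nΣX² − (ΣX)² = 28429.7 − 26634.24 = 1795.46; nΣY² − (ΣY)² = 8523.05 − 6938.89 = 1584.16
r = -1121.36 / √(1795.46 × 1584.16) = -1121.36 / 1686.5041 ≈ -0.6649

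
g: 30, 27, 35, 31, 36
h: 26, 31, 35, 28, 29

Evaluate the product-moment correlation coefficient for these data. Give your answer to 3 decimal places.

0.312

n = 5, Σg = 159, Σh = 149, Σg² = 5111, Σh² = 4487, Σgh = 4754
nΣgh − ΣgΣh = 23770 − 23691 = 79
nΣg² − (Σg)² = 25555 − 25281 = 274; nΣh² − (Σh)² = 22435 − 22201 = 234
r = 79 / √(274 × 234) = 79 / 253.2114 ≈ 0.312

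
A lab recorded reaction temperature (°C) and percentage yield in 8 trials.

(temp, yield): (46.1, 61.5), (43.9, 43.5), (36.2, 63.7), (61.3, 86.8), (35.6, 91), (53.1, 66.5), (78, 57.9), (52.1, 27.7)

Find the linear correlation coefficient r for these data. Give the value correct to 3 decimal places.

n = 8, Σx = 406.3, Σy = 498.6, Σx² = 22005.93, Σy² = 34089.38, Σxy = 25101.7
nΣxy − ΣxΣy = 200813.6 − 202581.18 = -1767.58
nΣx² − (Σx)² = 176047.44 − 165079.69 = 10967.75; nΣy² − (Σy)² = 272715.04 − 248601.96 = 24113.08
r = -1767.58 / √(10967.75 × 24113.08) = -1767.58 / 16262.4178 ≈ -0.109

-0.109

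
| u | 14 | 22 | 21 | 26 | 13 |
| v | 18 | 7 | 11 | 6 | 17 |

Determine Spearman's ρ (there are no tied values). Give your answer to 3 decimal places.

-0.900

Rank u: 2, 4, 3, 5, 1
Rank v: 5, 2, 3, 1, 4
d = rank(u) − rank(v): -3, 2, 0, 4, -3; Σd² = 38
ρ = 1 − 6Σd² / [n(n²−1)] = 1 − 6×38 / (5×24) = 1 − 228/120 ≈ -0.900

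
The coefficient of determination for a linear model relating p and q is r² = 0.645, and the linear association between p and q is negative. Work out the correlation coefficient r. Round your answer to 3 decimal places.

|r| = √0.645 = 0.803
The association is negative, so r = −0.803.

-0.803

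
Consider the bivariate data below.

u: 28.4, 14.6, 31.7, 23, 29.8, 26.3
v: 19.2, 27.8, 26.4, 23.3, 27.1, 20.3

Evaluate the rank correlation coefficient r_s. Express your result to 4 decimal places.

Rank u: 4, 1, 6, 2, 5, 3
Rank v: 1, 6, 4, 3, 5, 2
d = rank(u) − rank(v): 3, -5, 2, -1, 0, 1; Σd² = 40
ρ = 1 − 6Σd² / [n(n²−1)] = 1 − 6×40 / (6×35) = 1 − 240/210 ≈ -0.1429

-0.1429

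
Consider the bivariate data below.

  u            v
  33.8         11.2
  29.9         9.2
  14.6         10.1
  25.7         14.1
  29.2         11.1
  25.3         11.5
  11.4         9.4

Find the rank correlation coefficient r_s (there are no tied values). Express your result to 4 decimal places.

0.1071

Rank u: 7, 6, 2, 4, 5, 3, 1
Rank v: 5, 1, 3, 7, 4, 6, 2
d = rank(u) − rank(v): 2, 5, -1, -3, 1, -3, -1; Σd² = 50
ρ = 1 − 6Σd² / [n(n²−1)] = 1 − 6×50 / (7×48) = 1 − 300/336 ≈ 0.1071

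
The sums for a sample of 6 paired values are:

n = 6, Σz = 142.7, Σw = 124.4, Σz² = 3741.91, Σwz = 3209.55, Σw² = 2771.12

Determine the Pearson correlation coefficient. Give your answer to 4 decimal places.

r = (nΣwz − ΣwΣz) / √[(nΣw² − (Σw)²)(nΣz² − (Σz)²)]
Numerator: 6×3209.55 − 124.4×142.7 = 1505.42
Denominator: √[(16626.72 − 15475.36)(22451.46 − 20363.29)] = √[1151.36 × 2088.17] = 1550.5597
r = 1505.42 / 1550.5597 ≈ 0.9709

0.9709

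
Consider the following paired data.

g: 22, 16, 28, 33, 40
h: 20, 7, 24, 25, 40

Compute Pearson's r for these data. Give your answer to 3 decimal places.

n = 5, Σg = 139, Σh = 116, Σg² = 4213, Σh² = 3250, Σgh = 3649
nΣgh − ΣgΣh = 18245 − 16124 = 2121
nΣg² − (Σg)² = 21065 − 19321 = 1744; nΣh² − (Σh)² = 16250 − 13456 = 2794
r = 2121 / √(1744 × 2794) = 2121 / 2207.4275 ≈ 0.961

0.961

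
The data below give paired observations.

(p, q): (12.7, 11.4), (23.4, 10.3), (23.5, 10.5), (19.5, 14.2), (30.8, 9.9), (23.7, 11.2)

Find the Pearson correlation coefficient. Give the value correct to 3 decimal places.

-0.503

n = 6, Σp = 133.6, Σq = 67.5, Σp² = 3151.68, Σq² = 771.39, Σpq = 1479.81
nΣpq − ΣpΣq = 8878.86 − 9018 = -139.14
nΣp² − (Σp)² = 18910.08 − 17848.96 = 1061.12; nΣq² − (Σq)² = 4628.34 − 4556.25 = 72.09
r = -139.14 / √(1061.12 × 72.09) = -139.14 / 276.5794 ≈ -0.503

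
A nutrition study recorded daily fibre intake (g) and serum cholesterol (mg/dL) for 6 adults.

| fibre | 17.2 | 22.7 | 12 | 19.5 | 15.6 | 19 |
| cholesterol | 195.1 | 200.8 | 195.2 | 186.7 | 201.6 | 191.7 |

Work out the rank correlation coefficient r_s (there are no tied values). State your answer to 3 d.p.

-0.314

Rank fibre: 3, 6, 1, 5, 2, 4
Rank cholesterol: 3, 5, 4, 1, 6, 2
d = rank(fibre) − rank(cholesterol): 0, 1, -3, 4, -4, 2; Σd² = 46
ρ = 1 − 6Σd² / [n(n²−1)] = 1 − 6×46 / (6×35) = 1 − 276/210 ≈ -0.314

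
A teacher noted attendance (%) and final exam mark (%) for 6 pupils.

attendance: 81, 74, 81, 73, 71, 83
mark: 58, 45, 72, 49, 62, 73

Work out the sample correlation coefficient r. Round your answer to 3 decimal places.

n = 6, Σx = 463, Σy = 359, Σx² = 35857, Σy² = 22147, Σxy = 27898
nΣxy − ΣxΣy = 167388 − 166217 = 1171
nΣx² − (Σx)² = 215142 − 214369 = 773; nΣy² − (Σy)² = 132882 − 128881 = 4001
r = 1171 / √(773 × 4001) = 1171 / 1758.6282 ≈ 0.666

0.666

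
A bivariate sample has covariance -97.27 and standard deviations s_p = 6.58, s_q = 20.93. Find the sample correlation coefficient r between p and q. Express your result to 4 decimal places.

r = Cov(p,q) / (s_p · s_q) = -97.27 / (6.58 × 20.93)
  = -97.27 / 137.7194 ≈ -0.7063

-0.7063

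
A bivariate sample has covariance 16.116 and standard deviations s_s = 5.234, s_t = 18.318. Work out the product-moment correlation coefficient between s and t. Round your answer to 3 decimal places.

r = Cov(s,t) / (s_s · s_t) = 16.116 / (5.234 × 18.318)
  = 16.116 / 95.8764 ≈ 0.168

0.168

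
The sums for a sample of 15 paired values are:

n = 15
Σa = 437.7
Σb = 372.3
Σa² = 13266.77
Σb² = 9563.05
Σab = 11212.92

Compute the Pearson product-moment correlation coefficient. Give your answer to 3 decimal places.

r = (nΣab − ΣaΣb) / √[(nΣa² − (Σa)²)(nΣb² − (Σb)²)]
Numerator: 15×11212.92 − 437.7×372.3 = 5238.09
Denominator: √[(199001.55 − 191581.29)(143445.75 − 138607.29)] = √[7420.26 × 4838.46] = 5991.8804
r = 5238.09 / 5991.8804 ≈ 0.874

0.874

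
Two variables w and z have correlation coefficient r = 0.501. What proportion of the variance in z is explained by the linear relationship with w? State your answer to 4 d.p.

r² = (0.501)² = 0.2510

0.2510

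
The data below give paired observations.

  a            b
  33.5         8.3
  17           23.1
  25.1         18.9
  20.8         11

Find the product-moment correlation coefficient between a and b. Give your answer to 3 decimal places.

n = 4, Σa = 96.4, Σb = 61.3, Σa² = 2473.9, Σb² = 1080.71, Σab = 1373.94
nΣab − ΣaΣb = 5495.76 − 5909.32 = -413.56
nΣa² − (Σa)² = 9895.6 − 9292.96 = 602.64; nΣb² − (Σb)² = 4322.84 − 3757.69 = 565.15
r = -413.56 / √(602.64 × 565.15) = -413.56 / 583.5940 ≈ -0.709

-0.709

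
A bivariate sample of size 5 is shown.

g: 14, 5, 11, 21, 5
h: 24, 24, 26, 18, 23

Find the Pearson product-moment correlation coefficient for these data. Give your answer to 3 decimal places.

n = 5, Σg = 56, Σh = 115, Σg² = 808, Σh² = 2681, Σgh = 1235
nΣgh − ΣgΣh = 6175 − 6440 = -265
nΣg² − (Σg)² = 4040 − 3136 = 904; nΣh² − (Σh)² = 13405 − 13225 = 180
r = -265 / √(904 × 180) = -265 / 403.3857 ≈ -0.657

-0.657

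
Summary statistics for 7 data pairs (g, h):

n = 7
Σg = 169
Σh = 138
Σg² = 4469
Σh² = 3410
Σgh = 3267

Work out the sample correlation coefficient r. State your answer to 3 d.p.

r = (nΣgh − ΣgΣh) / √[(nΣg² − (Σg)²)(nΣh² − (Σh)²)]
Numerator: 7×3267 − 169×138 = -453
Denominator: √[(31283 − 28561)(23870 − 19044)] = √[2722 × 4826] = 3624.4133
r = -453 / 3624.4133 ≈ -0.125

-0.125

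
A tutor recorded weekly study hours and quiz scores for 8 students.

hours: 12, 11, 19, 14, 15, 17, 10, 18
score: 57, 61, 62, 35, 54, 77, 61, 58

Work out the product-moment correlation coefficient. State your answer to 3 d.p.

n = 8, Σx = 116, Σy = 465, Σx² = 1760, Σy² = 27969, Σxy = 6796
nΣxy − ΣxΣy = 54368 − 53940 = 428
nΣx² − (Σx)² = 14080 − 13456 = 624; nΣy² − (Σy)² = 223752 − 216225 = 7527
r = 428 / √(624 × 7527) = 428 / 2167.2213 ≈ 0.197

0.197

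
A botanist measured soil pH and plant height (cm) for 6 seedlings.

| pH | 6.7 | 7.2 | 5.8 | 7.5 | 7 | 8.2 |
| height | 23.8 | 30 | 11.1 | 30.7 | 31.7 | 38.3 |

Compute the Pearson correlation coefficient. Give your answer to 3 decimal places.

n = 6, Σx = 42.4, Σy = 165.6, Σx² = 302.86, Σy² = 5003.92, Σxy = 1206.05
nΣxy − ΣxΣy = 7236.3 − 7021.44 = 214.86
nΣx² − (Σx)² = 1817.16 − 1797.76 = 19.4; nΣy² − (Σy)² = 30023.52 − 27423.36 = 2600.16
r = 214.86 / √(19.4 × 2600.16) = 214.86 / 224.5954 ≈ 0.957

0.957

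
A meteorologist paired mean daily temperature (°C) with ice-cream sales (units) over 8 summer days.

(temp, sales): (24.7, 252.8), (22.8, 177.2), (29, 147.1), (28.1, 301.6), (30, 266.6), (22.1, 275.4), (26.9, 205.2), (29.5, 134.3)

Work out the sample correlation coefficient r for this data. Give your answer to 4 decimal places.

-0.2184

n = 8, Σx = 213.1, Σy = 1760.2, Σx² = 5742.81, Σy² = 414972.9, Σxy = 46591.25
nΣxy − ΣxΣy = 372730 − 375098.62 = -2368.62
nΣx² − (Σx)² = 45942.48 − 45411.61 = 530.87; nΣy² − (Σy)² = 3319783.2 − 3098304.04 = 221479.16
r = -2368.62 / √(530.87 × 221479.16) = -2368.62 / 10843.2763 ≈ -0.2184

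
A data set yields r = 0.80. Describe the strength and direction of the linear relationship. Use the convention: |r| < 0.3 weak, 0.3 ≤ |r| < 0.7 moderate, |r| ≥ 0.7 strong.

r = 0.80 > 0 so the relationship is positive.
|r| = 0.80, which falls in the strong range.

strong positive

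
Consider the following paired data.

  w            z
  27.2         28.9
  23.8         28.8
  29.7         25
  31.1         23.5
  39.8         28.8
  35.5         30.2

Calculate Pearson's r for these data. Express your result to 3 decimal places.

0.154

n = 6, Σw = 187.1, Σz = 165.2, Σw² = 5999.87, Σz² = 4583.38, Σwz = 5163.21
nΣwz − ΣwΣz = 30979.26 − 30908.92 = 70.34
nΣw² − (Σw)² = 35999.22 − 35006.41 = 992.81; nΣz² − (Σz)² = 27500.28 − 27291.04 = 209.24
r = 70.34 / √(992.81 × 209.24) = 70.34 / 455.7802 ≈ 0.154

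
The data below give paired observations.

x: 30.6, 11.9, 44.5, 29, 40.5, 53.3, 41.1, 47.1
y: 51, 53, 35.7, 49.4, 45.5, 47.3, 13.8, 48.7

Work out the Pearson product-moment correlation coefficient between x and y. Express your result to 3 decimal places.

n = 8, Σx = 298, Σy = 344.4, Σx² = 12287.98, Σy² = 15994.52, Σxy = 12437.34
nΣxy − ΣxΣy = 99498.72 − 102631.2 = -3132.48
nΣx² − (Σx)² = 98303.84 − 88804 = 9499.84; nΣy² − (Σy)² = 127956.16 − 118611.36 = 9344.8
r = -3132.48 / √(9499.84 × 9344.8) = -3132.48 / 9422.0011 ≈ -0.332

-0.332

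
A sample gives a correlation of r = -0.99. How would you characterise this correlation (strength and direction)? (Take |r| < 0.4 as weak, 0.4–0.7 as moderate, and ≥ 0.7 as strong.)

r = -0.99 < 0 so the relationship is negative.
|r| = 0.99, which falls in the strong range.

strong negative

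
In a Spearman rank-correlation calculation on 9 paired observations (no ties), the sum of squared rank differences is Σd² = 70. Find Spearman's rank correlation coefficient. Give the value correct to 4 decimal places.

0.4167

ρ = 1 − 6Σd² / [n(n²−1)] = 1 − 6×70 / (9×80)
  = 1 − 420/720 = 1 − 0.58333 ≈ 0.4167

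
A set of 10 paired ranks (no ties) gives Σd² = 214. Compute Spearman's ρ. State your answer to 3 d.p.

-0.297

ρ = 1 − 6Σd² / [n(n²−1)] = 1 − 6×214 / (10×99)
  = 1 − 1284/990 = 1 − 1.2970 ≈ -0.297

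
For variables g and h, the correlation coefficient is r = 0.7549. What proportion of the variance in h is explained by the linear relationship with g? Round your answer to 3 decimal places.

0.570

r² = (0.7549)² = 0.570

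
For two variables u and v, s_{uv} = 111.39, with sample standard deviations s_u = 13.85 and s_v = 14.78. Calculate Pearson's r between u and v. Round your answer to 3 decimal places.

0.544

r = Cov(u,v) / (s_u · s_v) = 111.39 / (13.85 × 14.78)
  = 111.39 / 204.7030 ≈ 0.544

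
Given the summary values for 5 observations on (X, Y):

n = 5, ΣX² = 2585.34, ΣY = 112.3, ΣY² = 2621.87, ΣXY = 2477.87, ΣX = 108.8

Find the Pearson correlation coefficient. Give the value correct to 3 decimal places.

r = (nΣXY − ΣXΣY) / √[(nΣX² − (ΣX)²)(nΣY² − (ΣY)²)]
Numerator: 5×2477.87 − 108.8×112.3 = 171.11
Denominator: √[(12926.7 − 11837.44)(13109.35 − 12611.29)] = √[1089.26 × 498.06] = 736.5574
r = 171.11 / 736.5574 ≈ 0.232

0.232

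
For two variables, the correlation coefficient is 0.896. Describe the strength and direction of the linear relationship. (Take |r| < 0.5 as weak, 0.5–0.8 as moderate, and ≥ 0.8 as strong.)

strong positive

r = 0.896 > 0 so the relationship is positive.
|r| = 0.896, which falls in the strong range.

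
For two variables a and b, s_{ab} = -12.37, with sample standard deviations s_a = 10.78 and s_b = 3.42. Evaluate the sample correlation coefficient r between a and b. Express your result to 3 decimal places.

r = Cov(a,b) / (s_a · s_b) = -12.37 / (10.78 × 3.42)
  = -12.37 / 36.8676 ≈ -0.336

-0.336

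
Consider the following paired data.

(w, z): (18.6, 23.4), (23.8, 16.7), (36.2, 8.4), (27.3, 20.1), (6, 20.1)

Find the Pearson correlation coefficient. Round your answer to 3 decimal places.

-0.698

n = 5, Σw = 111.9, Σz = 88.7, Σw² = 3004.13, Σz² = 1705.03, Σwz = 1806.11
nΣwz − ΣwΣz = 9030.55 − 9925.53 = -894.98
nΣw² − (Σw)² = 15020.65 − 12521.61 = 2499.04; nΣz² − (Σz)² = 8525.15 − 7867.69 = 657.46
r = -894.98 / √(2499.04 × 657.46) = -894.98 / 1281.8030 ≈ -0.698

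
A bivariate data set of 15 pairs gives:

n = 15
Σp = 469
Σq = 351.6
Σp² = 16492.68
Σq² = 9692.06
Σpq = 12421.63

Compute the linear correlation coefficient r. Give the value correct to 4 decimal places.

0.8770

r = (nΣpq − ΣpΣq) / √[(nΣp² − (Σp)²)(nΣq² − (Σq)²)]
Numerator: 15×12421.63 − 469×351.6 = 21424.05
Denominator: √[(247390.2 − 219961)(145380.9 − 123622.56)] = √[27429.2 × 21758.34] = 24429.7740
r = 21424.05 / 24429.7740 ≈ 0.8770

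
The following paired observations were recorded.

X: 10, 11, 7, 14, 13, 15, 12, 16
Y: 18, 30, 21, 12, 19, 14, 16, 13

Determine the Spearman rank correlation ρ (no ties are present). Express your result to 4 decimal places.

Rank X: 2, 3, 1, 6, 5, 7, 4, 8
Rank Y: 5, 8, 7, 1, 6, 3, 4, 2
d = rank(X) − rank(Y): -3, -5, -6, 5, -1, 4, 0, 6; Σd² = 148
ρ = 1 − 6Σd² / [n(n²−1)] = 1 − 6×148 / (8×63) = 1 − 888/504 ≈ -0.7619

-0.7619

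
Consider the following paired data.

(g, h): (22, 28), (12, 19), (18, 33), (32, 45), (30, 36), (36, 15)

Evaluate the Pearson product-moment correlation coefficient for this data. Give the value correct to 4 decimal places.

n = 6, Σg = 150, Σh = 176, Σg² = 4172, Σh² = 5780, Σgh = 4498
nΣgh − ΣgΣh = 26988 − 26400 = 588
nΣg² − (Σg)² = 25032 − 22500 = 2532; nΣh² − (Σh)² = 34680 − 30976 = 3704
r = 588 / √(2532 × 3704) = 588 / 3062.4382 ≈ 0.1920

0.1920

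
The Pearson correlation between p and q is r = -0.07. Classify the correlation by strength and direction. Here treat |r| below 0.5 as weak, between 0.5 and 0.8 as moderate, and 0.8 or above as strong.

weak negative

r = -0.07 < 0 so the relationship is negative.
|r| = 0.07, which falls in the weak range.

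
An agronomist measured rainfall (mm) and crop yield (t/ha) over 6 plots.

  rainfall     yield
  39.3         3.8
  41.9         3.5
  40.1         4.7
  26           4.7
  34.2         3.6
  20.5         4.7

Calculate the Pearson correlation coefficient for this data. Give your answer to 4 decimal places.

-0.6073

n = 6, Σx = 202, Σy = 25, Σx² = 7174, Σy² = 105.92, Σxy = 826.13
nΣxy − ΣxΣy = 4956.78 − 5050 = -93.22
nΣx² − (Σx)² = 43044 − 40804 = 2240; nΣy² − (Σy)² = 635.52 − 625 = 10.52
r = -93.22 / √(2240 × 10.52) = -93.22 / 153.5083 ≈ -0.6073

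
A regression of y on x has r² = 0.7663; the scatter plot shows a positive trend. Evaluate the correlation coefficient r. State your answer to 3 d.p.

|r| = √0.7663 = 0.875
The association is positive, so r = 0.875.

0.875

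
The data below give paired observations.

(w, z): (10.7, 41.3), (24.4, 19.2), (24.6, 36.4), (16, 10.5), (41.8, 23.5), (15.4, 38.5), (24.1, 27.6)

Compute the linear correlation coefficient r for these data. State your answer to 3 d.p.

-0.298

n = 7, Σw = 157, Σz = 197, Σw² = 4136.22, Σz² = 6305.8, Σwz = 4214.19
nΣwz − ΣwΣz = 29499.33 − 30929 = -1429.67
nΣw² − (Σw)² = 28953.54 − 24649 = 4304.54; nΣz² − (Σz)² = 44140.6 − 38809 = 5331.6
r = -1429.67 / √(4304.54 × 5331.6) = -1429.67 / 4790.6247 ≈ -0.298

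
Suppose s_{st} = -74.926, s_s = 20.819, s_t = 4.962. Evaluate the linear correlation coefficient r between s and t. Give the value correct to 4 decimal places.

r = Cov(s,t) / (s_s · s_t) = -74.926 / (20.819 × 4.962)
  = -74.926 / 103.3039 ≈ -0.7253

-0.7253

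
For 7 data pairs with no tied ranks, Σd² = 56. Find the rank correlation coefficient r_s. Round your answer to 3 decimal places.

ρ = 1 − 6Σd² / [n(n²−1)] = 1 − 6×56 / (7×48)
  = 1 − 336/336 = 1 − 1.0000 ≈ 0.000

0.000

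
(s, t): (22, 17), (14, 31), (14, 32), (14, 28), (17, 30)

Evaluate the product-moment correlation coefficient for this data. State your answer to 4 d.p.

-0.9094

n = 5, Σs = 81, Σt = 138, Σs² = 1361, Σt² = 3958, Σst = 2158
nΣst − ΣsΣt = 10790 − 11178 = -388
nΣs² − (Σs)² = 6805 − 6561 = 244; nΣt² − (Σt)² = 19790 − 19044 = 746
r = -388 / √(244 × 746) = -388 / 426.6427 ≈ -0.9094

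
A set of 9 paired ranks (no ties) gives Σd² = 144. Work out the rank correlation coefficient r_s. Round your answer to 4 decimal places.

-0.2000

ρ = 1 − 6Σd² / [n(n²−1)] = 1 − 6×144 / (9×80)
  = 1 − 864/720 = 1 − 1.20000 ≈ -0.2000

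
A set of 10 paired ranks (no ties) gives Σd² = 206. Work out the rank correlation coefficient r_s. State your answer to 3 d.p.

-0.248

ρ = 1 − 6Σd² / [n(n²−1)] = 1 − 6×206 / (10×99)
  = 1 − 1236/990 = 1 − 1.2485 ≈ -0.248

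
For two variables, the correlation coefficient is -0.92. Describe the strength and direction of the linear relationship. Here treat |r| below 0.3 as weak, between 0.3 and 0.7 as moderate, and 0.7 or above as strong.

strong negative

r = -0.92 < 0 so the relationship is negative.
|r| = 0.92, which falls in the strong range.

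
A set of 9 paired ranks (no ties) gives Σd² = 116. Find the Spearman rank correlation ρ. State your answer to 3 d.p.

0.033

ρ = 1 − 6Σd² / [n(n²−1)] = 1 − 6×116 / (9×80)
  = 1 − 696/720 = 1 − 0.9667 ≈ 0.033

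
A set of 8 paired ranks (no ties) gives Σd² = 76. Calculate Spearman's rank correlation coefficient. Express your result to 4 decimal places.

0.0952

ρ = 1 − 6Σd² / [n(n²−1)] = 1 − 6×76 / (8×63)
  = 1 − 456/504 = 1 − 0.90476 ≈ 0.0952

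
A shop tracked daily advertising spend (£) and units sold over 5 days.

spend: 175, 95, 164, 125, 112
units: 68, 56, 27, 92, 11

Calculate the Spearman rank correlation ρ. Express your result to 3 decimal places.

0.300

Rank spend: 5, 1, 4, 3, 2
Rank units: 4, 3, 2, 5, 1
d = rank(spend) − rank(units): 1, -2, 2, -2, 1; Σd² = 14
ρ = 1 − 6Σd² / [n(n²−1)] = 1 − 6×14 / (5×24) = 1 − 84/120 ≈ 0.300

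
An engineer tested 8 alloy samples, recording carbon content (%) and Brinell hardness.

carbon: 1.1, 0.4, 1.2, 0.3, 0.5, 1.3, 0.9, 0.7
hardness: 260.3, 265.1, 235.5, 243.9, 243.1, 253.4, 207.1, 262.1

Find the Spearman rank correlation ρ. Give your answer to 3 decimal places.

-0.238

Rank carbon: 6, 2, 7, 1, 3, 8, 5, 4
Rank hardness: 6, 8, 2, 4, 3, 5, 1, 7
d = rank(carbon) − rank(hardness): 0, -6, 5, -3, 0, 3, 4, -3; Σd² = 104
ρ = 1 − 6Σd² / [n(n²−1)] = 1 − 6×104 / (8×63) = 1 − 624/504 ≈ -0.238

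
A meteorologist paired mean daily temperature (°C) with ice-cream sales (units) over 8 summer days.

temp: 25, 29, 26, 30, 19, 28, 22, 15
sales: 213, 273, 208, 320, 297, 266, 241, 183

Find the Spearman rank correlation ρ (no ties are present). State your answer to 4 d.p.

0.5476

Rank temp: 4, 7, 5, 8, 2, 6, 3, 1
Rank sales: 3, 6, 2, 8, 7, 5, 4, 1
d = rank(temp) − rank(sales): 1, 1, 3, 0, -5, 1, -1, 0; Σd² = 38
ρ = 1 − 6Σd² / [n(n²−1)] = 1 − 6×38 / (8×63) = 1 − 228/504 ≈ 0.5476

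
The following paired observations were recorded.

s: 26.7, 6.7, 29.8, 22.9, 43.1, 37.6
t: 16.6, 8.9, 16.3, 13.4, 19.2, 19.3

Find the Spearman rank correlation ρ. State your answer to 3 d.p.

Rank s: 3, 1, 4, 2, 6, 5
Rank t: 4, 1, 3, 2, 5, 6
d = rank(s) − rank(t): -1, 0, 1, 0, 1, -1; Σd² = 4
ρ = 1 − 6Σd² / [n(n²−1)] = 1 − 6×4 / (6×35) = 1 − 24/210 ≈ 0.886

0.886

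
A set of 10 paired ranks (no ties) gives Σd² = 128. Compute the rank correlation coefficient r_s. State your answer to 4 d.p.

0.2242

ρ = 1 − 6Σd² / [n(n²−1)] = 1 − 6×128 / (10×99)
  = 1 − 768/990 = 1 − 0.77576 ≈ 0.2242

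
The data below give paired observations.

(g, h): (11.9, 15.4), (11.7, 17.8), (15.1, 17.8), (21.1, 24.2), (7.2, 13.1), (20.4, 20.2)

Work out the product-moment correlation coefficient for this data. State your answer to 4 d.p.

0.9292

n = 6, Σg = 87.4, Σh = 108.5, Σg² = 1419.72, Σh² = 2036.13, Σgh = 1677.32
nΣgh − ΣgΣh = 10063.92 − 9482.9 = 581.02
nΣg² − (Σg)² = 8518.32 − 7638.76 = 879.56; nΣh² − (Σh)² = 12216.78 − 11772.25 = 444.53
r = 581.02 / √(879.56 × 444.53) = 581.02 / 625.2926 ≈ 0.9292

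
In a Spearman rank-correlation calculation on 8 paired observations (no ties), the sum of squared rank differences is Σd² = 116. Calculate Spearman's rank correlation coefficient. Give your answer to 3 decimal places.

-0.381

ρ = 1 − 6Σd² / [n(n²−1)] = 1 − 6×116 / (8×63)
  = 1 − 696/504 = 1 − 1.3810 ≈ -0.381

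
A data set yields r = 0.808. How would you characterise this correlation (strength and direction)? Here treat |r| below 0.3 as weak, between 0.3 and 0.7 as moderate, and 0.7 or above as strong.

r = 0.808 > 0 so the relationship is positive.
|r| = 0.808, which falls in the strong range.

strong positive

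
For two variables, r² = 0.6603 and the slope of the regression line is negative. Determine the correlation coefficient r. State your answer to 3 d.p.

-0.813

|r| = √0.6603 = 0.813
The association is negative, so r = −0.813.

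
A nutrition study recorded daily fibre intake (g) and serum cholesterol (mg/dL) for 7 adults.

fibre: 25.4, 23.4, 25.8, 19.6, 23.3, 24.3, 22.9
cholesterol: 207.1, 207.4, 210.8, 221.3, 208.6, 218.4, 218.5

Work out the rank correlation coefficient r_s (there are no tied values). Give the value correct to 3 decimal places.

-0.607

Rank fibre: 6, 4, 7, 1, 3, 5, 2
Rank cholesterol: 1, 2, 4, 7, 3, 5, 6
d = rank(fibre) − rank(cholesterol): 5, 2, 3, -6, 0, 0, -4; Σd² = 90
ρ = 1 − 6Σd² / [n(n²−1)] = 1 − 6×90 / (7×48) = 1 − 540/336 ≈ -0.607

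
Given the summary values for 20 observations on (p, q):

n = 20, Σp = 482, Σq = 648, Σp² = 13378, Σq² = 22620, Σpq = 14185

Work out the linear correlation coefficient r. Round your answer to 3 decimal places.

r = (nΣpq − ΣpΣq) / √[(nΣp² − (Σp)²)(nΣq² − (Σq)²)]
Numerator: 20×14185 − 482×648 = -28636
Denominator: √[(267560 − 232324)(452400 − 419904)] = √[35236 × 32496] = 33838.2780
r = -28636 / 33838.2780 ≈ -0.846

-0.846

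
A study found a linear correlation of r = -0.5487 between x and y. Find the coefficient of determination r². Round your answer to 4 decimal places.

r² = (-0.5487)² = 0.3011

0.3011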